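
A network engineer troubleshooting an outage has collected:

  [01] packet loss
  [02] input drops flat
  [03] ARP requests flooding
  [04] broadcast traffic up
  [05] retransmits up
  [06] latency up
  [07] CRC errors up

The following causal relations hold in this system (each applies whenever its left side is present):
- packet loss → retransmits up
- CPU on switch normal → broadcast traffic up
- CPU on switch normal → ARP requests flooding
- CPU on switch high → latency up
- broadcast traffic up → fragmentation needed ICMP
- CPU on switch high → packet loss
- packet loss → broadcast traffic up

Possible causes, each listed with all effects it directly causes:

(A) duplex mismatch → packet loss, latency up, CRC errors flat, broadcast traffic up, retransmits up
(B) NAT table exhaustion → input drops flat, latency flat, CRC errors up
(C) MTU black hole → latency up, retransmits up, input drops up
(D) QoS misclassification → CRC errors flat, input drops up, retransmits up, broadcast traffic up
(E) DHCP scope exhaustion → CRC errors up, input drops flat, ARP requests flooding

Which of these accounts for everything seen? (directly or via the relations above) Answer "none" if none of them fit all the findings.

none

For each candidate, compare predicted effects to what was observed:
(A) duplex mismatch — fails on input drops flat, ARP requests flooding, CRC errors up (predicts CRC errors flat, not CRC errors up)
(B) NAT table exhaustion — packet loss -; input drops flat +; ARP requests flooding -; broadcast traffic up -; retransmits up -; latency up -; CRC errors up +
(C) MTU black hole — packet loss -; input drops flat -; ARP requests flooding -; broadcast traffic up -; retransmits up +; latency up +; CRC errors up -
(D) QoS misclassification — fails on packet loss, input drops flat, ARP requests flooding, latency up, CRC errors up (predicts input drops up, not input drops flat; predicts CRC errors flat, not CRC errors up)
(E) DHCP scope exhaustion — packet loss -; input drops flat +; ARP requests flooding +; broadcast traffic up -; retransmits up -; latency up -; CRC errors up +
No candidate is consistent with all observations.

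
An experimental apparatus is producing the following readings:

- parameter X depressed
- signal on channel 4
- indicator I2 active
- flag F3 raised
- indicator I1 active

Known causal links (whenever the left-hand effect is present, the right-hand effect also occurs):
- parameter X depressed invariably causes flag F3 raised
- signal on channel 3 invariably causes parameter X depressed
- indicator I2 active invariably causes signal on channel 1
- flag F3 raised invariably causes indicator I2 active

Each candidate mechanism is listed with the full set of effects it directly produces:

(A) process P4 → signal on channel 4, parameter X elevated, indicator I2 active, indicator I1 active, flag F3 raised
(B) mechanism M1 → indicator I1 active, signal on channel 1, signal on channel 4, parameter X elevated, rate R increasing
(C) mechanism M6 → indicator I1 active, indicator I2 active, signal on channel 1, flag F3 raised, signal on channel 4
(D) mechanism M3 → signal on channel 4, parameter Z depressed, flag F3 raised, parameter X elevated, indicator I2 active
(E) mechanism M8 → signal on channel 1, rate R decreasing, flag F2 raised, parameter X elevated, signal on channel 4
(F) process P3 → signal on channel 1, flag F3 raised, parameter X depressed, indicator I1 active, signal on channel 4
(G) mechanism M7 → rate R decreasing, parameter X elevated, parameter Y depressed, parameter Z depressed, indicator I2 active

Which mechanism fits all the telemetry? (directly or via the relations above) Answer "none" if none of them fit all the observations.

F

Per-candidate check:
(A) process P4 — parameter X depressed -; signal on channel 4 +; indicator I2 active +; flag F3 raised +; indicator I1 active +
(B) mechanism M1 — parameter X depressed -; signal on channel 4 +; indicator I2 active -; flag F3 raised -; indicator I1 active +
(C) mechanism M6 — parameter X depressed -; signal on channel 4 +; indicator I2 active +; flag F3 raised +; indicator I1 active +
(D) mechanism M3 — fails on parameter X depressed, indicator I1 active (predicts parameter X elevated, not parameter X depressed)
(E) mechanism M8 — fails on parameter X depressed, indicator I2 active, flag F3 raised, indicator I1 active (predicts parameter X elevated, not parameter X depressed)
(F) process P3 — parameter X depressed +; signal on channel 4 +; indicator I2 active + (by flag F3 raised → indicator I2 active); flag F3 raised +; indicator I1 active +
(G) mechanism M7 — fails on parameter X depressed, signal on channel 4, flag F3 raised, indicator I1 active (predicts parameter X elevated, not parameter X depressed)
(F) alone accounts for all the evidence.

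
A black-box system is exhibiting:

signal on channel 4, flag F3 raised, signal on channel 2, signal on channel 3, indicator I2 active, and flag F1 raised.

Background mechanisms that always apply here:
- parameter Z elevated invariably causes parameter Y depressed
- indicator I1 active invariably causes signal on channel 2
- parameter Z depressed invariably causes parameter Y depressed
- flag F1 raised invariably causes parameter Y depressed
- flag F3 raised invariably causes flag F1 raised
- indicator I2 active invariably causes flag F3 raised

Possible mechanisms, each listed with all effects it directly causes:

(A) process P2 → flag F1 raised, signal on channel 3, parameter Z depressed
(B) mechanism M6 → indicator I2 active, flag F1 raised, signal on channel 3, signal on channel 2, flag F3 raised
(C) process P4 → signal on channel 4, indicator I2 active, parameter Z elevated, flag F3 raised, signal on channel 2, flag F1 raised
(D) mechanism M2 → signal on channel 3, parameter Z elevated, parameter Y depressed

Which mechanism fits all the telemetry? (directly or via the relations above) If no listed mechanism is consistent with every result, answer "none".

none

Testing each hypothesis:
(A) process P2 — signal on channel 4 NO; flag F3 raised NO; signal on channel 2 NO; signal on channel 3 yes; indicator I2 active NO; flag F1 raised yes
(B) mechanism M6 — signal on channel 4 NO; flag F3 raised yes; signal on channel 2 yes; signal on channel 3 yes; indicator I2 active yes; flag F1 raised yes
(C) process P4 — signal on channel 4 yes; flag F3 raised yes; signal on channel 2 yes; signal on channel 3 NO; indicator I2 active yes; flag F1 raised yes
(D) mechanism M2 — signal on channel 4 NO; flag F3 raised NO; signal on channel 2 NO; signal on channel 3 yes; indicator I2 active NO; flag F1 raised NO
No candidate is consistent with all observations.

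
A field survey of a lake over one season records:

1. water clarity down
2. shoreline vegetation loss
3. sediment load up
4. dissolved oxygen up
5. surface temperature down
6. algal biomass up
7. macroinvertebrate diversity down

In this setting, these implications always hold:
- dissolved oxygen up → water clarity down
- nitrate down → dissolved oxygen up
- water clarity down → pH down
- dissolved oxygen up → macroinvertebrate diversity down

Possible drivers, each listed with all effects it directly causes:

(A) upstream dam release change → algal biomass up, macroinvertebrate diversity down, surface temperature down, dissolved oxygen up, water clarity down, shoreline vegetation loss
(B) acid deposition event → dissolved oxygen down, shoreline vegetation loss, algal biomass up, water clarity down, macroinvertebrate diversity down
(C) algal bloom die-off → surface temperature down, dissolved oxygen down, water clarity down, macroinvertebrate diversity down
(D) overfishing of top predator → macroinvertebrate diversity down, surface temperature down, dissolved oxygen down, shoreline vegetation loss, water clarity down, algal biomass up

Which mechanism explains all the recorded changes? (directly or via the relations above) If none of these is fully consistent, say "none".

none

Testing each hypothesis:
(A) upstream dam release change — does not account for sediment load up
(B) acid deposition event — water clarity down match; shoreline vegetation loss match; sediment load up miss; dissolved oxygen up miss; surface temperature down miss; algal biomass up match; macroinvertebrate diversity down match
(C) algal bloom die-off — water clarity down match; shoreline vegetation loss miss; sediment load up miss; dissolved oxygen up miss; surface temperature down match; algal biomass up miss; macroinvertebrate diversity down match
(D) overfishing of top predator — water clarity down match; shoreline vegetation loss match; sediment load up miss; dissolved oxygen up miss; surface temperature down match; algal biomass up match; macroinvertebrate diversity down match
No candidate is consistent with all observations.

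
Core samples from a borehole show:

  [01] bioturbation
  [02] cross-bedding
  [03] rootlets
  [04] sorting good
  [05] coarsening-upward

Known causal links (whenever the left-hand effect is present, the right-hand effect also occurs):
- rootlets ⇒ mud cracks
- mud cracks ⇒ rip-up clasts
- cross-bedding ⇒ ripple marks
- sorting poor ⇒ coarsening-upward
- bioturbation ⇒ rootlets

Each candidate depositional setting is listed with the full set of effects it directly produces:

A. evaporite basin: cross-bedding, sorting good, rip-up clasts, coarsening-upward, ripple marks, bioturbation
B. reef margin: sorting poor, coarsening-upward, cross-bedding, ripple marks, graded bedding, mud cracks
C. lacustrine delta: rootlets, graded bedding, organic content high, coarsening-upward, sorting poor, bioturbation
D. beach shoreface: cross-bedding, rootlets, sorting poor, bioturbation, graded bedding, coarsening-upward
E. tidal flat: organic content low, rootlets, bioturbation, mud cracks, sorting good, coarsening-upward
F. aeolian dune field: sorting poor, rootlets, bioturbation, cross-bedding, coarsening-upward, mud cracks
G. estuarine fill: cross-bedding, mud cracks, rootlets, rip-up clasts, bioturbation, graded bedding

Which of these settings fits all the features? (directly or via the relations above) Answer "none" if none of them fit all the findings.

Per-candidate check:
(A) evaporite basin — bioturbation yes; cross-bedding yes; rootlets yes (through bioturbation → rootlets); sorting good yes; coarsening-upward yes
(B) reef margin — fails on bioturbation, rootlets, sorting good (predicts sorting poor, not sorting good)
(C) lacustrine delta — bioturbation yes; cross-bedding NO; rootlets yes; sorting good NO; coarsening-upward yes
(D) beach shoreface — fails on sorting good (predicts sorting poor, not sorting good)
(E) tidal flat — bioturbation yes; cross-bedding NO; rootlets yes; sorting good yes; coarsening-upward yes
(F) aeolian dune field — fails on sorting good (predicts sorting poor, not sorting good)
(G) estuarine fill — bioturbation yes; cross-bedding yes; rootlets yes; sorting good NO; coarsening-upward NO
(A) is the only candidate with no mismatches.

A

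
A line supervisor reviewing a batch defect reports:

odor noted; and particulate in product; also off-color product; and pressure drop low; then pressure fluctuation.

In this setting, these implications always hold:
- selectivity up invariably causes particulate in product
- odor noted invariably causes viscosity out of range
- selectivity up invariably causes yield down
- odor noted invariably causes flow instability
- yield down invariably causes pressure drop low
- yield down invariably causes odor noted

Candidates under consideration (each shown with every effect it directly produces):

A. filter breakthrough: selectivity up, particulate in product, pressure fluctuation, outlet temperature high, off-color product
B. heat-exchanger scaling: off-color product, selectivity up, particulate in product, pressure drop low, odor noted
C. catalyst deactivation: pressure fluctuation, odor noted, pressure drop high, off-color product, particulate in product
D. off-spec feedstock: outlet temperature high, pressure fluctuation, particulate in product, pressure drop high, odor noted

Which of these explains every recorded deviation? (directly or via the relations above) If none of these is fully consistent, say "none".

A

For each candidate, compare predicted effects to what was observed:
(A) filter breakthrough — odor noted + (via selectivity up → yield down → odor noted); particulate in product +; off-color product +; pressure drop low + (via selectivity up → yield down → pressure drop low); pressure fluctuation +
(B) heat-exchanger scaling — odor noted +; particulate in product +; off-color product +; pressure drop low +; pressure fluctuation -
(C) catalyst deactivation — fails on pressure drop low (predicts pressure drop high, not pressure drop low)
(D) off-spec feedstock — odor noted +; particulate in product +; off-color product -; pressure drop low -; pressure fluctuation +
(A) alone accounts for all the evidence.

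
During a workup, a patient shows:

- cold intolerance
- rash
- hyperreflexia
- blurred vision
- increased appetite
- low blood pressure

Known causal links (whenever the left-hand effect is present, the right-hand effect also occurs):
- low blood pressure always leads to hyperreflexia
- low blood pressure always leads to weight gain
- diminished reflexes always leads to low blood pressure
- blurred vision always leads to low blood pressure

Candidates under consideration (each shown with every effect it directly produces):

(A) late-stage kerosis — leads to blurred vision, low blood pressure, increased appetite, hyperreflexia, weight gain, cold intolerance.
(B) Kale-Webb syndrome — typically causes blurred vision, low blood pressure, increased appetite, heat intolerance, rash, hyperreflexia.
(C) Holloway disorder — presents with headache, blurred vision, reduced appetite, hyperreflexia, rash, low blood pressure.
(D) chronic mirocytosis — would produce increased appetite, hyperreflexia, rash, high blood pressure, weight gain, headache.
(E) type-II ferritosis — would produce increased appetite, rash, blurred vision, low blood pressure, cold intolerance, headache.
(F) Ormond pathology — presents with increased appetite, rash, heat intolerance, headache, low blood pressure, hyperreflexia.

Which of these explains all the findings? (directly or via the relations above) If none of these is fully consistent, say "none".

E

For each candidate, compare predicted effects to what was observed:
(A) late-stage kerosis — does not account for rash
(B) Kale-Webb syndrome — cold intolerance -; rash +; hyperreflexia +; blurred vision +; increased appetite +; low blood pressure +
(C) Holloway disorder — cold intolerance -; rash +; hyperreflexia +; blurred vision +; increased appetite -; low blood pressure +
(D) chronic mirocytosis — cold intolerance -; rash +; hyperreflexia +; blurred vision -; increased appetite +; low blood pressure -
(E) type-II ferritosis — accounts for every observation (hyperreflexia via low blood pressure → hyperreflexia)
(F) Ormond pathology — cold intolerance -; rash +; hyperreflexia +; blurred vision -; increased appetite +; low blood pressure +
Only (E) is consistent with every observation.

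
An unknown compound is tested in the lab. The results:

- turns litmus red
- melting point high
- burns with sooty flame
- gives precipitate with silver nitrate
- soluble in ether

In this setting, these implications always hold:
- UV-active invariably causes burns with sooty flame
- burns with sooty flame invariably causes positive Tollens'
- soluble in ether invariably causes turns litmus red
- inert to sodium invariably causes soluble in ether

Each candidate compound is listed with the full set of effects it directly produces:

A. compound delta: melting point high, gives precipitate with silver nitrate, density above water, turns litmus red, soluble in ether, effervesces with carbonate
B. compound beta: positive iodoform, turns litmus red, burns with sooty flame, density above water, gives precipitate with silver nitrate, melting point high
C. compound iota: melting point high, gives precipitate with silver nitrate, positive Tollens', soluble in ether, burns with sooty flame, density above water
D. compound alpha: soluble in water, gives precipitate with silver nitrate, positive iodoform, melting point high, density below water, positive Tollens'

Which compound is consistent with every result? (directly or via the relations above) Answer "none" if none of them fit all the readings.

C

Testing each hypothesis:
(A) compound delta — turns litmus red ✓; melting point high ✓; burns with sooty flame ✗; gives precipitate with silver nitrate ✓; soluble in ether ✓
(B) compound beta — turns litmus red ✓; melting point high ✓; burns with sooty flame ✓; gives precipitate with silver nitrate ✓; soluble in ether ✗
(C) compound iota — accounts for every observation (turns litmus red by soluble in ether → turns litmus red)
(D) compound alpha — does not account for turns litmus red, burns with sooty flame, soluble in ether
(C) is the only candidate with no mismatches.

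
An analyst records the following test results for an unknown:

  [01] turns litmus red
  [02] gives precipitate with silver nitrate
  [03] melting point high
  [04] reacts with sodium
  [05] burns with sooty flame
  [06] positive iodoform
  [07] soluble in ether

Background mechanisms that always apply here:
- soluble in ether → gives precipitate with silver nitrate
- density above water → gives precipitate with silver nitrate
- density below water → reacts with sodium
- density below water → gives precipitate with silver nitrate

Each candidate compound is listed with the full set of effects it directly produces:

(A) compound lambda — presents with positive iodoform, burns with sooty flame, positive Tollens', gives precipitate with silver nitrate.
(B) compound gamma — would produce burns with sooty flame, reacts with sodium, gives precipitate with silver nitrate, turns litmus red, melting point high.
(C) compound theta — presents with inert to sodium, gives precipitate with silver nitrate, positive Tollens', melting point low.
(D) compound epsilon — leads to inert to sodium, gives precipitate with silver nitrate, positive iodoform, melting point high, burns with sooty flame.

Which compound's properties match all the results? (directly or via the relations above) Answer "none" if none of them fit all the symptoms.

Checking each candidate against the observations:
(A) compound lambda — turns litmus red -; gives precipitate with silver nitrate +; melting point high -; reacts with sodium -; burns with sooty flame +; positive iodoform +; soluble in ether -
(B) compound gamma — turns litmus red +; gives precipitate with silver nitrate +; melting point high +; reacts with sodium +; burns with sooty flame +; positive iodoform -; soluble in ether -
(C) compound theta — turns litmus red -; gives precipitate with silver nitrate +; melting point high -; reacts with sodium -; burns with sooty flame -; positive iodoform -; soluble in ether -
(D) compound epsilon — turns litmus red -; gives precipitate with silver nitrate +; melting point high +; reacts with sodium -; burns with sooty flame +; positive iodoform +; soluble in ether -
No candidate is consistent with all observations.

none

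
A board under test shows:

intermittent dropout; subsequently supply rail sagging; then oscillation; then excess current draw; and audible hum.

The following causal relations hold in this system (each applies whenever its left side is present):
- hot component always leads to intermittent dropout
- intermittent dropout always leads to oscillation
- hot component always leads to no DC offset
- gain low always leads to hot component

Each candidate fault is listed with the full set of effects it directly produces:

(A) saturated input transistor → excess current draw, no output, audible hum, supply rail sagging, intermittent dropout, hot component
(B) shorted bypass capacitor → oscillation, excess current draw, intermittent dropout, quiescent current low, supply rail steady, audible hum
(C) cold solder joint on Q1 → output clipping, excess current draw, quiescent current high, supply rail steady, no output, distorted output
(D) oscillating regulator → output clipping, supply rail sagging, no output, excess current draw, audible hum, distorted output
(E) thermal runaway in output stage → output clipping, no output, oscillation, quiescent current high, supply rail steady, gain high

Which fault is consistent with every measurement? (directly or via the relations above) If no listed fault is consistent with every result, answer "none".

For each candidate, compare predicted effects to what was observed:
(A) saturated input transistor — accounts for every observation (oscillation by intermittent dropout → oscillation)
(B) shorted bypass capacitor — fails on supply rail sagging (predicts supply rail steady, not supply rail sagging)
(C) cold solder joint on Q1 — intermittent dropout ✗; supply rail sagging ✗; oscillation ✗; excess current draw ✓; audible hum ✗
(D) oscillating regulator — does not account for intermittent dropout, oscillation
(E) thermal runaway in output stage — fails on intermittent dropout, supply rail sagging, excess current draw, audible hum (predicts supply rail steady, not supply rail sagging)
(A) is the only candidate with no mismatches.

A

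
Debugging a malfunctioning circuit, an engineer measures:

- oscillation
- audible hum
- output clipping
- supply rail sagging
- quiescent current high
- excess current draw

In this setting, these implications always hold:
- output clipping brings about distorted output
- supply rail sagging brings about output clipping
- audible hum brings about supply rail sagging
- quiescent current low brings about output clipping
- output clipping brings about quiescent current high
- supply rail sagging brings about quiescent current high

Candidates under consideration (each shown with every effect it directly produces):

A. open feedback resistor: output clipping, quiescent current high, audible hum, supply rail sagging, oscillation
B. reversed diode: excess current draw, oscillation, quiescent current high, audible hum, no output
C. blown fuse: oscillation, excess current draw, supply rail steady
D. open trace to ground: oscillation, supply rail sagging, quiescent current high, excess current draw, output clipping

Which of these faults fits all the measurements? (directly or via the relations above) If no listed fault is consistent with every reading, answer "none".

For each candidate, compare predicted effects to what was observed:
(A) open feedback resistor — does not account for excess current draw
(B) reversed diode — oscillation ✓; audible hum ✓; output clipping ✓ (by audible hum → supply rail sagging → output clipping); supply rail sagging ✓ (by audible hum → supply rail sagging); quiescent current high ✓; excess current draw ✓
(C) blown fuse — oscillation ✓; audible hum ✗; output clipping ✗; supply rail sagging ✗; quiescent current high ✗; excess current draw ✓
(D) open trace to ground — oscillation ✓; audible hum ✗; output clipping ✓; supply rail sagging ✓; quiescent current high ✓; excess current draw ✓
(B) alone accounts for all the evidence.

B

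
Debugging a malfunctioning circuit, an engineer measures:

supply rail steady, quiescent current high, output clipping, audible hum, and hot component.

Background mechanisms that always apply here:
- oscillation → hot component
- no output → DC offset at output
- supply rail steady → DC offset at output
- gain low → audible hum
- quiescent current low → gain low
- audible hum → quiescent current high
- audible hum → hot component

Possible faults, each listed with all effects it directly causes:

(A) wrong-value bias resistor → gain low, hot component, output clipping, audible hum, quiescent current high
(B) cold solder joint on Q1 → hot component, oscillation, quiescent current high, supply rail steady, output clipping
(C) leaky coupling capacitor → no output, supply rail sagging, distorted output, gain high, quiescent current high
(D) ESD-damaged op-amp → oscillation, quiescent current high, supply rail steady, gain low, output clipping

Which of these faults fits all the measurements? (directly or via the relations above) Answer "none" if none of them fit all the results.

D

For each candidate, compare predicted effects to what was observed:
(A) wrong-value bias resistor — does not account for supply rail steady
(B) cold solder joint on Q1 — supply rail steady yes; quiescent current high yes; output clipping yes; audible hum NO; hot component yes
(C) leaky coupling capacitor — fails on supply rail steady, output clipping, audible hum, hot component (predicts supply rail sagging, not supply rail steady)
(D) ESD-damaged op-amp — supply rail steady yes; quiescent current high yes; output clipping yes; audible hum yes (by gain low → audible hum); hot component yes (by oscillation → hot component)
(D) alone accounts for all the evidence.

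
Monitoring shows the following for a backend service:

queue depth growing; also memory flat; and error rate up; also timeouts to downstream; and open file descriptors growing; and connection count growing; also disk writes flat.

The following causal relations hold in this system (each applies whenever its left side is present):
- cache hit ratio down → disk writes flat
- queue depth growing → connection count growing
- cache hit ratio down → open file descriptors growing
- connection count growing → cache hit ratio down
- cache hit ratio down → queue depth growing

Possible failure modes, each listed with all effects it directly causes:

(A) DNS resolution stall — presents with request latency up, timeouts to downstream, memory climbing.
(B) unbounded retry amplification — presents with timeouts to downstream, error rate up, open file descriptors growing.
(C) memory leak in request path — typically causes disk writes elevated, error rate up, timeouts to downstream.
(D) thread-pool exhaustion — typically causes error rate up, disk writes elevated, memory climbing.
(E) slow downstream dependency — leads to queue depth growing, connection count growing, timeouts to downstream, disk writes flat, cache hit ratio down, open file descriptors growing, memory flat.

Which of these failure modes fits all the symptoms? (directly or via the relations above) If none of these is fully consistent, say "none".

none

For each candidate, compare predicted effects to what was observed:
(A) DNS resolution stall — queue depth growing NO; memory flat NO; error rate up NO; timeouts to downstream yes; open file descriptors growing NO; connection count growing NO; disk writes flat NO
(B) unbounded retry amplification — does not account for queue depth growing, memory flat, connection count growing, disk writes flat
(C) memory leak in request path — queue depth growing NO; memory flat NO; error rate up yes; timeouts to downstream yes; open file descriptors growing NO; connection count growing NO; disk writes flat NO
(D) thread-pool exhaustion — fails on queue depth growing, memory flat, timeouts to downstream, open file descriptors growing, connection count growing, disk writes flat (predicts memory climbing, not memory flat; predicts disk writes elevated, not disk writes flat)
(E) slow downstream dependency — does not account for error rate up
Every candidate fails on at least one observation.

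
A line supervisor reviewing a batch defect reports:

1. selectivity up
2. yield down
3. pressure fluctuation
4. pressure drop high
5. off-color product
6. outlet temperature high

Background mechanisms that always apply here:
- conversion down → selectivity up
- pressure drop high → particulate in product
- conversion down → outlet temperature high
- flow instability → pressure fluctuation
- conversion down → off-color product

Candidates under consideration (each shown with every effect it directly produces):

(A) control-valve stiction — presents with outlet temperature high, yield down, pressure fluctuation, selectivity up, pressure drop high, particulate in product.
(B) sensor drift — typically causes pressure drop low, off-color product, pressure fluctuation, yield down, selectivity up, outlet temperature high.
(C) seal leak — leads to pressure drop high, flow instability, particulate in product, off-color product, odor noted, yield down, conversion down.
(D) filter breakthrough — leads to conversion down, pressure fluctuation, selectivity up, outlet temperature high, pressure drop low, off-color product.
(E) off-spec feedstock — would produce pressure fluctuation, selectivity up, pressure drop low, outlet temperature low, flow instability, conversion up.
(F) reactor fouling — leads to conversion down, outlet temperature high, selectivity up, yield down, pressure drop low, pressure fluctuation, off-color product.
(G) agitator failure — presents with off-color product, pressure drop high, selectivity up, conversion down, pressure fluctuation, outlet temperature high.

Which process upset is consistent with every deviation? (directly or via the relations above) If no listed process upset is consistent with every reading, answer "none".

Per-candidate check:
(A) control-valve stiction — selectivity up +; yield down +; pressure fluctuation +; pressure drop high +; off-color product -; outlet temperature high +
(B) sensor drift — selectivity up +; yield down +; pressure fluctuation +; pressure drop high -; off-color product +; outlet temperature high +
(C) seal leak — accounts for every observation (selectivity up by conversion down → selectivity up)
(D) filter breakthrough — selectivity up +; yield down -; pressure fluctuation +; pressure drop high -; off-color product +; outlet temperature high +
(E) off-spec feedstock — fails on yield down, pressure drop high, off-color product, outlet temperature high (predicts pressure drop low, not pressure drop high; predicts outlet temperature low, not outlet temperature high)
(F) reactor fouling — selectivity up +; yield down +; pressure fluctuation +; pressure drop high -; off-color product +; outlet temperature high +
(G) agitator failure — does not account for yield down
(C) is the only candidate with no mismatches.

C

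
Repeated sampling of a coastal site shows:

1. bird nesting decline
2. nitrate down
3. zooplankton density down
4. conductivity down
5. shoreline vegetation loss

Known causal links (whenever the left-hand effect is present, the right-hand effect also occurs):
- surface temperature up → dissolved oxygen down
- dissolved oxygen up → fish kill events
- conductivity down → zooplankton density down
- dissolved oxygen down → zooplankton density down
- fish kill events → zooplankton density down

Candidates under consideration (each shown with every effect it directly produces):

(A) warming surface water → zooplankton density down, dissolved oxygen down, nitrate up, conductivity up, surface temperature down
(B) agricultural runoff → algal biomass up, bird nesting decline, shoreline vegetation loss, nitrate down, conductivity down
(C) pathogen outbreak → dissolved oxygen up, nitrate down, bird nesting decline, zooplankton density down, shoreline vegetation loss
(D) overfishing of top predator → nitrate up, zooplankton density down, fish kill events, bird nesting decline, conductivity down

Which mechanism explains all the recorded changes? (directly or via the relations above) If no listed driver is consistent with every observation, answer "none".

B

Per-candidate check:
(A) warming surface water — bird nesting decline ✗; nitrate down ✗; zooplankton density down ✓; conductivity down ✗; shoreline vegetation loss ✗
(B) agricultural runoff — accounts for every observation (zooplankton density down by conductivity down → zooplankton density down)
(C) pathogen outbreak — does not account for conductivity down
(D) overfishing of top predator — fails on nitrate down, shoreline vegetation loss (predicts nitrate up, not nitrate down)
Only (B) is consistent with every observation.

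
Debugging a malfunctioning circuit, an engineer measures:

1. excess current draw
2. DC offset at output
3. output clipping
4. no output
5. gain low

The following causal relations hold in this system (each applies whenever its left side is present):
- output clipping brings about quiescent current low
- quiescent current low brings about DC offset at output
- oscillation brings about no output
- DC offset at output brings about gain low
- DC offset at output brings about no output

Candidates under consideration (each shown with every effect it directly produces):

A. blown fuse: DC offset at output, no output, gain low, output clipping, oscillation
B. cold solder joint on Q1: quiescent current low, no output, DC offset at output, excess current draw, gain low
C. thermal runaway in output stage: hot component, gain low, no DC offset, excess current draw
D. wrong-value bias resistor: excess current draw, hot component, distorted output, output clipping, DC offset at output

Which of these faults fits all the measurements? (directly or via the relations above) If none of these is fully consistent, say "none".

Checking each candidate against the observations:
(A) blown fuse — does not account for excess current draw
(B) cold solder joint on Q1 — excess current draw match; DC offset at output match; output clipping miss; no output match; gain low match
(C) thermal runaway in output stage — fails on DC offset at output, output clipping, no output (predicts no DC offset, not DC offset at output)
(D) wrong-value bias resistor — excess current draw match; DC offset at output match; output clipping match; no output match (by DC offset at output → no output); gain low match (by DC offset at output → gain low)
(D) is the only candidate with no mismatches.

D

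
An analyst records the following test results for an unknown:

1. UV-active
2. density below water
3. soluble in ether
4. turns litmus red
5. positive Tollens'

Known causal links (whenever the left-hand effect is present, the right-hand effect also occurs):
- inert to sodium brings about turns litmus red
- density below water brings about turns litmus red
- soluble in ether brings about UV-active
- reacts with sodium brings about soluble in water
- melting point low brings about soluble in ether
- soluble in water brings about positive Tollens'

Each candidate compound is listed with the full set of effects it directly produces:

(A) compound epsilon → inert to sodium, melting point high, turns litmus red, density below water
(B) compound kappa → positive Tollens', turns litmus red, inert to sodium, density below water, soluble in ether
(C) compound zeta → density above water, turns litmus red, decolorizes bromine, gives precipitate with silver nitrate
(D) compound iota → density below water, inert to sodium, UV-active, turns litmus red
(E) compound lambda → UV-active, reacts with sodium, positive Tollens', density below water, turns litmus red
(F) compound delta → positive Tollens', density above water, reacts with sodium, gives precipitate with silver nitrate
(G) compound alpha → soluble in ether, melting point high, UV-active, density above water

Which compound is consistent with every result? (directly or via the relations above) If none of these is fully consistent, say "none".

B

Per-candidate check:
(A) compound epsilon — does not account for UV-active, soluble in ether, positive Tollens'
(B) compound kappa — UV-active ✓ (via soluble in ether → UV-active); density below water ✓; soluble in ether ✓; turns litmus red ✓; positive Tollens' ✓
(C) compound zeta — fails on UV-active, density below water, soluble in ether, positive Tollens' (predicts density above water, not density below water)
(D) compound iota — UV-active ✓; density below water ✓; soluble in ether ✗; turns litmus red ✓; positive Tollens' ✗
(E) compound lambda — does not account for soluble in ether
(F) compound delta — UV-active ✗; density below water ✗; soluble in ether ✗; turns litmus red ✗; positive Tollens' ✓
(G) compound alpha — UV-active ✓; density below water ✗; soluble in ether ✓; turns litmus red ✗; positive Tollens' ✗
Only (B) is consistent with every observation.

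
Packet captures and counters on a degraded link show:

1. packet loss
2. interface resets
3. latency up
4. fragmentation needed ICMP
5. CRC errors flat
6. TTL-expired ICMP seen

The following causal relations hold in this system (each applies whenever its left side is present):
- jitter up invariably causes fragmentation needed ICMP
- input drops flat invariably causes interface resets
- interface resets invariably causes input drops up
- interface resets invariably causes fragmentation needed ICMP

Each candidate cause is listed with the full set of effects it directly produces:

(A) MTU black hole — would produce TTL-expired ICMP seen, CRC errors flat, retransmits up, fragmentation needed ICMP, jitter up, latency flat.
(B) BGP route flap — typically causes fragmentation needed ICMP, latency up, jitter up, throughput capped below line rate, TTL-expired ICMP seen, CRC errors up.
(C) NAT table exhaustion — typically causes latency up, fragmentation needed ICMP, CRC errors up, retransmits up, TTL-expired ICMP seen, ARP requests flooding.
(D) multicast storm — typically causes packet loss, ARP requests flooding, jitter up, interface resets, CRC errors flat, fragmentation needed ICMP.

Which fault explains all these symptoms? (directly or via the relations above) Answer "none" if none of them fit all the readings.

none

For each candidate, compare predicted effects to what was observed:
(A) MTU black hole — packet loss -; interface resets -; latency up -; fragmentation needed ICMP +; CRC errors flat +; TTL-expired ICMP seen +
(B) BGP route flap — fails on packet loss, interface resets, CRC errors flat (predicts CRC errors up, not CRC errors flat)
(C) NAT table exhaustion — packet loss -; interface resets -; latency up +; fragmentation needed ICMP +; CRC errors flat -; TTL-expired ICMP seen +
(D) multicast storm — packet loss +; interface resets +; latency up -; fragmentation needed ICMP +; CRC errors flat +; TTL-expired ICMP seen -
Every candidate fails on at least one observation.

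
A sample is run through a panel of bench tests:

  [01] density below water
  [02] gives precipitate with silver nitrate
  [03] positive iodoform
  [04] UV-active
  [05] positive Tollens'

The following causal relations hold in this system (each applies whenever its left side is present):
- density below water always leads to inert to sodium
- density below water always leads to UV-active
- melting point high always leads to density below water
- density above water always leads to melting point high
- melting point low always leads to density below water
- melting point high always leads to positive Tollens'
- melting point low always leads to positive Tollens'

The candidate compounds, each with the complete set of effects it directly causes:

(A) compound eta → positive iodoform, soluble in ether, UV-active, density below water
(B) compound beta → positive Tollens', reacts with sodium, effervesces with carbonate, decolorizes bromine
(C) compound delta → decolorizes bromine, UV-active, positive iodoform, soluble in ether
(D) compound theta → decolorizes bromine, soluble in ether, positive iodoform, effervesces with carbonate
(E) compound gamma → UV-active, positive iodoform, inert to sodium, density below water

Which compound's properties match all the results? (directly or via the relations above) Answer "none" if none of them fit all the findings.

Testing each hypothesis:
(A) compound eta — does not account for gives precipitate with silver nitrate, positive Tollens'
(B) compound beta — density below water miss; gives precipitate with silver nitrate miss; positive iodoform miss; UV-active miss; positive Tollens' match
(C) compound delta — density below water miss; gives precipitate with silver nitrate miss; positive iodoform match; UV-active match; positive Tollens' miss
(D) compound theta — density below water miss; gives precipitate with silver nitrate miss; positive iodoform match; UV-active miss; positive Tollens' miss
(E) compound gamma — density below water match; gives precipitate with silver nitrate miss; positive iodoform match; UV-active match; positive Tollens' miss
None of the listed candidates fits everything.

none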